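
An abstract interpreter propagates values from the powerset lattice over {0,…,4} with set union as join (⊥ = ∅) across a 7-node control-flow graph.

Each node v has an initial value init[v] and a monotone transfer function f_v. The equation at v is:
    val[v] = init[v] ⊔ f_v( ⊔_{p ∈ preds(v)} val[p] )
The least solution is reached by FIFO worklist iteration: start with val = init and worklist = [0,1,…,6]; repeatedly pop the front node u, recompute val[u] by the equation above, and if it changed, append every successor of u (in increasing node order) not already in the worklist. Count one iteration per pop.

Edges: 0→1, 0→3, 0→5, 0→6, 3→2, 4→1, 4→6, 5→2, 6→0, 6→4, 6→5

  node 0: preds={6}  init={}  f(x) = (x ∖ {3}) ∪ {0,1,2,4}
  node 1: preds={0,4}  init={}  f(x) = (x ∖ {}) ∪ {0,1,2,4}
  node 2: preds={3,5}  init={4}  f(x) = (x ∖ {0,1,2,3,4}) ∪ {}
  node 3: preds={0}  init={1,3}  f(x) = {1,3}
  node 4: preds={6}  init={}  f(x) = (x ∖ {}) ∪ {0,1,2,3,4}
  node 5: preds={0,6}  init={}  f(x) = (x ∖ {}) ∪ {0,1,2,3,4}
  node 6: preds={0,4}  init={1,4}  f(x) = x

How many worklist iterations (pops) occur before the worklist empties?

Trace (12 dequeues):
  [1] u=0 | in {1,4} | out {0,1,2,4} | prev {} | push {}
  [2] u=1 | in {0,1,2,4} | out {0,1,2,4} | prev {} | push {}
  [3] u=2 | in {1,3} | out {4} | ==
  [4] u=3 | in {0,1,2,4} | out {1,3} | ==
  [5] u=4 | in {1,4} | out {0,1,2,3,4} | prev {} | push {1}
  [6] u=5 | in {0,1,2,4} | out {0,1,2,3,4} | prev {} | push {2}
  [7] u=6 | in {0,1,2,3,4} | out {0,1,2,3,4} | prev {1,4} | push {0,4,5}
  [8] u=1 | in {0,1,2,3,4} | out {0,1,2,3,4} | prev {0,1,2,4} | push {}
  [9] u=2 | in {0,1,2,3,4} | out {4} | ==
  [10] u=0 | in {0,1,2,3,4} | out {0,1,2,4} | ==
  [11] u=4 | in {0,1,2,3,4} | out {0,1,2,3,4} | ==
  [12] u=5 | in {0,1,2,3,4} | out {0,1,2,3,4} | ==

Converged values:
  [0] {0,1,2,4}
  [1] {0,1,2,3,4}
  [2] {4}
  [3] {1,3}
  [4] {0,1,2,3,4}
  [5] {0,1,2,3,4}
  [6] {0,1,2,3,4}

12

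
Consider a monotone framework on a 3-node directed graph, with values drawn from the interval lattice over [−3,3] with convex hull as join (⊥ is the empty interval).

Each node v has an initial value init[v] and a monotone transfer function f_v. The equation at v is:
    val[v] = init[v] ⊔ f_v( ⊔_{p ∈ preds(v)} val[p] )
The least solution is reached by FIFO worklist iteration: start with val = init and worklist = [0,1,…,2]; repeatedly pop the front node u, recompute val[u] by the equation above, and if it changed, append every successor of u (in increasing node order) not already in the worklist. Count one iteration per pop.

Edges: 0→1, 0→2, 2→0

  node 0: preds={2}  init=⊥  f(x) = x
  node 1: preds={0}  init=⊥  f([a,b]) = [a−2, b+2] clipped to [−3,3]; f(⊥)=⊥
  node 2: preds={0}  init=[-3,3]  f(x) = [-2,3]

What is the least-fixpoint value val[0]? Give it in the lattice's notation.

Trace (3 dequeues):
  [1] u=0 | in [-3,3] | out [-3,3] | prev ⊥ | push {}
  [2] u=1 | in [-3,3] | out [-3,3] | prev ⊥ | push {}
  [3] u=2 | in [-3,3] | out [-3,3] | ==

Converged values:
  [0] [-3,3]
  [1] [-3,3]
  [2] [-3,3]

[-3,3]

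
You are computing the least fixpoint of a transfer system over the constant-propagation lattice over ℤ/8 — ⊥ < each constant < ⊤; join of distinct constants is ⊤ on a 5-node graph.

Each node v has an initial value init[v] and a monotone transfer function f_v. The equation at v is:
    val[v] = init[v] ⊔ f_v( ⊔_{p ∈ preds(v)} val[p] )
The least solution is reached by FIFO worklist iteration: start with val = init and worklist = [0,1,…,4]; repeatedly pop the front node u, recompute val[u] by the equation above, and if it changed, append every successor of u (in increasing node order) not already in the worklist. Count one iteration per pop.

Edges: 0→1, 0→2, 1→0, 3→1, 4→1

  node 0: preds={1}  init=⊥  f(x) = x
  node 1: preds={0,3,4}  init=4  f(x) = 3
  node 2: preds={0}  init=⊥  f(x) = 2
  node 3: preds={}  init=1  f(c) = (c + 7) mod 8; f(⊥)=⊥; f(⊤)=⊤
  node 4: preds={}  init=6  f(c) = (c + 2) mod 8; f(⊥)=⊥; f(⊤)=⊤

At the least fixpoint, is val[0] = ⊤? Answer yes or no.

Iteration log — 8 steps:
  step 1. node 0  ⊔preds=4  new=4  old=⊥  +wl: 
  step 2. node 1  ⊔preds=⊤  new=⊤  old=4  +wl: 0
  step 3. node 2  ⊔preds=4  new=2  old=⊥  +wl: 
  step 4. node 3  ⊔preds=⊥  new=1  stable
  step 5. node 4  ⊔preds=⊥  new=6  stable
  step 6. node 0  ⊔preds=⊤  new=⊤  old=4  +wl: 1,2
  step 7. node 1  ⊔preds=⊤  new=⊤  stable
  step 8. node 2  ⊔preds=⊤  new=2  stable

Least fixpoint reached:
  node 0: ⊤
  node 1: ⊤
  node 2: 2
  node 3: 1
  node 4: 6

yes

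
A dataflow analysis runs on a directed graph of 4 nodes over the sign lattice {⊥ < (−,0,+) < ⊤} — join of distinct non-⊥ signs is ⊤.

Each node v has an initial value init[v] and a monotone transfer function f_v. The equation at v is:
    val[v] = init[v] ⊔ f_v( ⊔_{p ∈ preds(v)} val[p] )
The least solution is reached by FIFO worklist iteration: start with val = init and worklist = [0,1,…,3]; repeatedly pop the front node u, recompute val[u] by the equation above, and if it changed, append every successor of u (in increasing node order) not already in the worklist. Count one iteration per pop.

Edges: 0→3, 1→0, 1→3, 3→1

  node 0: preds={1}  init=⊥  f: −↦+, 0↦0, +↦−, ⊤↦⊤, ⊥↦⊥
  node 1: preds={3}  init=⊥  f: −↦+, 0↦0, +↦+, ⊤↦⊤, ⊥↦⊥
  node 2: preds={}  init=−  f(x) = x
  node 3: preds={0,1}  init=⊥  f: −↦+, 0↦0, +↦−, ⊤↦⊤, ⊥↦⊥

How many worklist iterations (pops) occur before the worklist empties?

Worklist (4 pops):
  #1 pop 0: in=⊥ → ⊥ (no change)
  #2 pop 1: in=⊥ → ⊥ (no change)
  #3 pop 2: in=⊥ → − (no change)
  #4 pop 3: in=⊥ → ⊥ (no change)

Fixpoint:
  val[0] = ⊥
  val[1] = ⊥
  val[2] = −
  val[3] = ⊥

4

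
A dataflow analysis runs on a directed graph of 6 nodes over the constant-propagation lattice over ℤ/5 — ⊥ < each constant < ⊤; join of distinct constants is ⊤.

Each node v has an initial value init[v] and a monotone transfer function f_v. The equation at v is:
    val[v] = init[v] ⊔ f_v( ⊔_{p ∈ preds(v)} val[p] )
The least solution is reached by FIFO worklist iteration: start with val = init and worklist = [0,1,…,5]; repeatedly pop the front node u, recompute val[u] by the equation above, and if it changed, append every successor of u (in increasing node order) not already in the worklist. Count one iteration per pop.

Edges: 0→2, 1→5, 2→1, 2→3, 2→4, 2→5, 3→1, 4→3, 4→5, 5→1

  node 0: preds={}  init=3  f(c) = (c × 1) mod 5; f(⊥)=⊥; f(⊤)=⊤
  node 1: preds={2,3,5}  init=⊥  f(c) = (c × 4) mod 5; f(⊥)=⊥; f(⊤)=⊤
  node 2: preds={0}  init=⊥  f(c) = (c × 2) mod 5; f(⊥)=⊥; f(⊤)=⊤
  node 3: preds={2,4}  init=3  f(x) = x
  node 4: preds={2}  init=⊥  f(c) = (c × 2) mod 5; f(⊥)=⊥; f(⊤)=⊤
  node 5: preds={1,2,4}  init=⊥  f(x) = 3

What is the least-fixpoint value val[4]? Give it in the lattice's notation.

Iteration log — 9 steps:
  step 1. node 0  ⊔preds=⊥  new=3  stable
  step 2. node 1  ⊔preds=3  new=2  old=⊥  +wl: 
  step 3. node 2  ⊔preds=3  new=1  old=⊥  +wl: 1
  step 4. node 3  ⊔preds=1  new=⊤  old=3  +wl: 
  step 5. node 4  ⊔preds=1  new=2  old=⊥  +wl: 3
  step 6. node 5  ⊔preds=⊤  new=3  old=⊥  +wl: 
  step 7. node 1  ⊔preds=⊤  new=⊤  old=2  +wl: 5
  step 8. node 3  ⊔preds=⊤  new=⊤  stable
  step 9. node 5  ⊔preds=⊤  new=3  stable

Least fixpoint reached:
  node 0: 3
  node 1: ⊤
  node 2: 1
  node 3: ⊤
  node 4: 2
  node 5: 3

2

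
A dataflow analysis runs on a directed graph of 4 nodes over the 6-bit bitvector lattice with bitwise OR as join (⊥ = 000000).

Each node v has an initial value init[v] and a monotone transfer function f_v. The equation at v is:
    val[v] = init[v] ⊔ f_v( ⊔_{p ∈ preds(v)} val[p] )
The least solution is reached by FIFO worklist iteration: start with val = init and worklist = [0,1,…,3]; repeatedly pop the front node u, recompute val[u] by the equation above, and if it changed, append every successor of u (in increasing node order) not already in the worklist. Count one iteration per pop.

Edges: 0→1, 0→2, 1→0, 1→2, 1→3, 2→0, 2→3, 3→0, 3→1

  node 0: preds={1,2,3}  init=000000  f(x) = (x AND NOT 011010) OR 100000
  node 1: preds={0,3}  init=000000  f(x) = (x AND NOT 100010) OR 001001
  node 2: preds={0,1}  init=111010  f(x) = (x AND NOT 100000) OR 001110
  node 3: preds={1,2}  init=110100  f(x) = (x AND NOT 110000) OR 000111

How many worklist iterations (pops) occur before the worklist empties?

7

Worklist (7 pops):
  #1 pop 0: in=111110 → 100100 (was 000000); enqueue []
  #2 pop 1: in=110100 → 011101 (was 000000); enqueue [0]
  #3 pop 2: in=111101 → 111111 (was 111010); enqueue []
  #4 pop 3: in=111111 → 111111 (was 110100); enqueue [1]
  #5 pop 0: in=111111 → 100101 (was 100100); enqueue [2]
  #6 pop 1: in=111111 → 011101 (no change)
  #7 pop 2: in=111101 → 111111 (no change)

Fixpoint:
  val[0] = 100101
  val[1] = 011101
  val[2] = 111111
  val[3] = 111111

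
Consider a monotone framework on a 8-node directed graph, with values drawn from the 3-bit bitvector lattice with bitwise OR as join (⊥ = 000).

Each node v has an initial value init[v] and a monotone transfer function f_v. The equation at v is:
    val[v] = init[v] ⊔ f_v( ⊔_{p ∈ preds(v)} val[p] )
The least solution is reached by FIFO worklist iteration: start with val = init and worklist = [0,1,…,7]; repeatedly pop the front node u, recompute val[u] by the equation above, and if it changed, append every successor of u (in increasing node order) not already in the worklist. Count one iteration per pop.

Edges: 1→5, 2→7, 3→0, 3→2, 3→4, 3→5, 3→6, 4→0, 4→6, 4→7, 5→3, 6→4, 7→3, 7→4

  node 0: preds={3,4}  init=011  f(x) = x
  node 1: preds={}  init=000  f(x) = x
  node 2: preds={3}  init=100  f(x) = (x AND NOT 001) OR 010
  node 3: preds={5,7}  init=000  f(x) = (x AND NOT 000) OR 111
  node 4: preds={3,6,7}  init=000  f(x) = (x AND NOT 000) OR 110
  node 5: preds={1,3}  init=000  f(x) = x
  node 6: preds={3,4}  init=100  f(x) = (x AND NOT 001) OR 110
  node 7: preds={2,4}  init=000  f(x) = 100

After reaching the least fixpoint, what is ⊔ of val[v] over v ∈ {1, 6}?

Trace (12 dequeues):
  [1] u=0 | in 000 | out 011 | ==
  [2] u=1 | in 000 | out 000 | ==
  [3] u=2 | in 000 | out 110 | prev 100 | push {}
  [4] u=3 | in 000 | out 111 | prev 000 | push {0,2}
  [5] u=4 | in 111 | out 111 | prev 000 | push {}
  [6] u=5 | in 111 | out 111 | prev 000 | push {3}
  [7] u=6 | in 111 | out 110 | prev 100 | push {4}
  [8] u=7 | in 111 | out 100 | prev 000 | push {}
  [9] u=0 | in 111 | out 111 | prev 011 | push {}
  [10] u=2 | in 111 | out 110 | ==
  [11] u=3 | in 111 | out 111 | ==
  [12] u=4 | in 111 | out 111 | ==

Converged values:
  [0] 111
  [1] 000
  [2] 110
  [3] 111
  [4] 111
  [5] 111
  [6] 110
  [7] 100

110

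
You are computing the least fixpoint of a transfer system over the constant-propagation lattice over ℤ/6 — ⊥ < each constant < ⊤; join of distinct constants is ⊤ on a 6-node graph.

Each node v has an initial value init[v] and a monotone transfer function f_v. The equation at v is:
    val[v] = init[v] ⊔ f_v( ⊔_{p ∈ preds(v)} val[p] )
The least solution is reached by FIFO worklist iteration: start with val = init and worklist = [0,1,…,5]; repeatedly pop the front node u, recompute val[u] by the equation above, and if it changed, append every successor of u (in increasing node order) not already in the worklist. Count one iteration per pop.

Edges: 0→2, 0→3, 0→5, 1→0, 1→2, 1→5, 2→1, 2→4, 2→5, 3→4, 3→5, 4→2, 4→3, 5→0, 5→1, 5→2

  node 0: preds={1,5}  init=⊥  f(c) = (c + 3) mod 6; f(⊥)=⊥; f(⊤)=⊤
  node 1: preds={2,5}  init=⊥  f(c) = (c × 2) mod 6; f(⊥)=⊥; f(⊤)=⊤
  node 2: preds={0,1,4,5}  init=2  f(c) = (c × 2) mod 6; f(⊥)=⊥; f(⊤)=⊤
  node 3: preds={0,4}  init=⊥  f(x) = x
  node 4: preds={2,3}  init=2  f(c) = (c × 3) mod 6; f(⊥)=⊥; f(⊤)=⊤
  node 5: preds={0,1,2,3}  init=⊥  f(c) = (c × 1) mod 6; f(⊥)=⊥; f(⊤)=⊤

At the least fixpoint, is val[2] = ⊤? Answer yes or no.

yes

Worklist (13 pops):
  #1 pop 0: in=⊥ → ⊥ (no change)
  #2 pop 1: in=2 → 4 (was ⊥); enqueue [0]
  #3 pop 2: in=⊤ → ⊤ (was 2); enqueue [1]
  #4 pop 3: in=2 → 2 (was ⊥); enqueue []
  #5 pop 4: in=⊤ → ⊤ (was 2); enqueue [2,3]
  #6 pop 5: in=⊤ → ⊤ (was ⊥); enqueue []
  #7 pop 0: in=⊤ → ⊤ (was ⊥); enqueue [5]
  #8 pop 1: in=⊤ → ⊤ (was 4); enqueue [0]
  #9 pop 2: in=⊤ → ⊤ (no change)
  #10 pop 3: in=⊤ → ⊤ (was 2); enqueue [4]
  #11 pop 5: in=⊤ → ⊤ (no change)
  #12 pop 0: in=⊤ → ⊤ (no change)
  #13 pop 4: in=⊤ → ⊤ (no change)

Fixpoint:
  val[0] = ⊤
  val[1] = ⊤
  val[2] = ⊤
  val[3] = ⊤
  val[4] = ⊤
  val[5] = ⊤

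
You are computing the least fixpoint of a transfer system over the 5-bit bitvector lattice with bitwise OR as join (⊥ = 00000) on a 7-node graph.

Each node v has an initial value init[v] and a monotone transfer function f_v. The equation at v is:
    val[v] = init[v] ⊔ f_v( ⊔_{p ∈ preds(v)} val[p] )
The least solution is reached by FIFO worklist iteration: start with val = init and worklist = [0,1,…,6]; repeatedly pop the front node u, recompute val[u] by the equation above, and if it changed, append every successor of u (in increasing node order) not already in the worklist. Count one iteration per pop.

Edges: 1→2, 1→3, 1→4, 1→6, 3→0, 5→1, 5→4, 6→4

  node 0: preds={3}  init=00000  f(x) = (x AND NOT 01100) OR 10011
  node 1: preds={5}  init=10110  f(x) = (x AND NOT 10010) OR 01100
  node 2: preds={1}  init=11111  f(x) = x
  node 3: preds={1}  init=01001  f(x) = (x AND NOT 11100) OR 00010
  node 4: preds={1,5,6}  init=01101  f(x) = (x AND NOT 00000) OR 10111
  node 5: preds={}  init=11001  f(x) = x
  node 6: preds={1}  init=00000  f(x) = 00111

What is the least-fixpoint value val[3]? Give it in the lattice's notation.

Trace (9 dequeues):
  [1] u=0 | in 01001 | out 10011 | prev 00000 | push {}
  [2] u=1 | in 11001 | out 11111 | prev 10110 | push {}
  [3] u=2 | in 11111 | out 11111 | ==
  [4] u=3 | in 11111 | out 01011 | prev 01001 | push {0}
  [5] u=4 | in 11111 | out 11111 | prev 01101 | push {}
  [6] u=5 | in 00000 | out 11001 | ==
  [7] u=6 | in 11111 | out 00111 | prev 00000 | push {4}
  [8] u=0 | in 01011 | out 10011 | ==
  [9] u=4 | in 11111 | out 11111 | ==

Converged values:
  [0] 10011
  [1] 11111
  [2] 11111
  [3] 01011
  [4] 11111
  [5] 11001
  [6] 00111

01011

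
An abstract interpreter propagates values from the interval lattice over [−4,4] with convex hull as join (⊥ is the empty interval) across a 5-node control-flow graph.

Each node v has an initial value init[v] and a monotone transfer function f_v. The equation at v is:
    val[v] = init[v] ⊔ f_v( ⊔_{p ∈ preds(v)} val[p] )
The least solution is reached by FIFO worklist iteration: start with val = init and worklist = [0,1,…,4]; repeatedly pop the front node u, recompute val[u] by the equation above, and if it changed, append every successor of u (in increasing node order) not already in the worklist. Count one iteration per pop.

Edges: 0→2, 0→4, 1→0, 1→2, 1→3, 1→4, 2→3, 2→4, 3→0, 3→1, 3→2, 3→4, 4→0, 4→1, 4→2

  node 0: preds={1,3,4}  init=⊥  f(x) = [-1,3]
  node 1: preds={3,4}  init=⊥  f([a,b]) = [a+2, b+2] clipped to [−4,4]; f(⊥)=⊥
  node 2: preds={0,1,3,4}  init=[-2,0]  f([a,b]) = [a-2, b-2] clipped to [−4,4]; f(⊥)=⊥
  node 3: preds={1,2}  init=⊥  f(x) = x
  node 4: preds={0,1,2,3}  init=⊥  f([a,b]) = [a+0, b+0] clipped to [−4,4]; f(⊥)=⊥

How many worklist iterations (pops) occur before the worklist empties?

Trace (17 dequeues):
  [1] u=0 | in ⊥ | out [-1,3] | prev ⊥ | push {}
  [2] u=1 | in ⊥ | out ⊥ | ==
  [3] u=2 | in [-1,3] | out [-3,1] | prev [-2,0] | push {}
  [4] u=3 | in [-3,1] | out [-3,1] | prev ⊥ | push {0,1,2}
  [5] u=4 | in [-3,3] | out [-3,3] | prev ⊥ | push {}
  [6] u=0 | in [-3,3] | out [-1,3] | ==
  [7] u=1 | in [-3,3] | out [-1,4] | prev ⊥ | push {0,3,4}
  [8] u=2 | in [-3,4] | out [-4,2] | prev [-3,1] | push {}
  [9] u=0 | in [-3,4] | out [-1,3] | ==
  [10] u=3 | in [-4,4] | out [-4,4] | prev [-3,1] | push {0,1,2}
  [11] u=4 | in [-4,4] | out [-4,4] | prev [-3,3] | push {}
  [12] u=0 | in [-4,4] | out [-1,3] | ==
  [13] u=1 | in [-4,4] | out [-2,4] | prev [-1,4] | push {0,3,4}
  [14] u=2 | in [-4,4] | out [-4,2] | ==
  [15] u=0 | in [-4,4] | out [-1,3] | ==
  [16] u=3 | in [-4,4] | out [-4,4] | ==
  [17] u=4 | in [-4,4] | out [-4,4] | ==

Converged values:
  [0] [-1,3]
  [1] [-2,4]
  [2] [-4,2]
  [3] [-4,4]
  [4] [-4,4]

17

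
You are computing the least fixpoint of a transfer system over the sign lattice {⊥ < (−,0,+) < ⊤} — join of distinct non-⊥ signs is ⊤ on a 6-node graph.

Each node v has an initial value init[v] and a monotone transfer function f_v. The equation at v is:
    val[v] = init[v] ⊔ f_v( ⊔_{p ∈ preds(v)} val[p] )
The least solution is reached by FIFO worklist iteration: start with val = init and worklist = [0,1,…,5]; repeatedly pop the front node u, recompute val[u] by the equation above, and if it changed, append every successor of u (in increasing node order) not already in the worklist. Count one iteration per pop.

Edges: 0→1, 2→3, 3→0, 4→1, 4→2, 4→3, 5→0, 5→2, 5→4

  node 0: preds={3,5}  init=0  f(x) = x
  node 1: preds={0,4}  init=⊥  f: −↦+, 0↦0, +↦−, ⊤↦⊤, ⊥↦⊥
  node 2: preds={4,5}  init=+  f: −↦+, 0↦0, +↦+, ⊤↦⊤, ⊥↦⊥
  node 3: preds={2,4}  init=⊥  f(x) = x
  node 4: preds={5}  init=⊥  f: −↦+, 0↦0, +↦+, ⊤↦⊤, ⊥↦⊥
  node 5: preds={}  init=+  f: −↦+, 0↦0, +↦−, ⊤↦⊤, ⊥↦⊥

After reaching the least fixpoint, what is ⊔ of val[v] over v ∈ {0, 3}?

Iteration log — 10 steps:
  step 1. node 0  ⊔preds=+  new=⊤  old=0  +wl: 
  step 2. node 1  ⊔preds=⊤  new=⊤  old=⊥  +wl: 
  step 3. node 2  ⊔preds=+  new=+  stable
  step 4. node 3  ⊔preds=+  new=+  old=⊥  +wl: 0
  step 5. node 4  ⊔preds=+  new=+  old=⊥  +wl: 1,2,3
  step 6. node 5  ⊔preds=⊥  new=+  stable
  step 7. node 0  ⊔preds=+  new=⊤  stable
  step 8. node 1  ⊔preds=⊤  new=⊤  stable
  step 9. node 2  ⊔preds=+  new=+  stable
  step 10. node 3  ⊔preds=+  new=+  stable

Least fixpoint reached:
  node 0: ⊤
  node 1: ⊤
  node 2: +
  node 3: +
  node 4: +
  node 5: +

⊤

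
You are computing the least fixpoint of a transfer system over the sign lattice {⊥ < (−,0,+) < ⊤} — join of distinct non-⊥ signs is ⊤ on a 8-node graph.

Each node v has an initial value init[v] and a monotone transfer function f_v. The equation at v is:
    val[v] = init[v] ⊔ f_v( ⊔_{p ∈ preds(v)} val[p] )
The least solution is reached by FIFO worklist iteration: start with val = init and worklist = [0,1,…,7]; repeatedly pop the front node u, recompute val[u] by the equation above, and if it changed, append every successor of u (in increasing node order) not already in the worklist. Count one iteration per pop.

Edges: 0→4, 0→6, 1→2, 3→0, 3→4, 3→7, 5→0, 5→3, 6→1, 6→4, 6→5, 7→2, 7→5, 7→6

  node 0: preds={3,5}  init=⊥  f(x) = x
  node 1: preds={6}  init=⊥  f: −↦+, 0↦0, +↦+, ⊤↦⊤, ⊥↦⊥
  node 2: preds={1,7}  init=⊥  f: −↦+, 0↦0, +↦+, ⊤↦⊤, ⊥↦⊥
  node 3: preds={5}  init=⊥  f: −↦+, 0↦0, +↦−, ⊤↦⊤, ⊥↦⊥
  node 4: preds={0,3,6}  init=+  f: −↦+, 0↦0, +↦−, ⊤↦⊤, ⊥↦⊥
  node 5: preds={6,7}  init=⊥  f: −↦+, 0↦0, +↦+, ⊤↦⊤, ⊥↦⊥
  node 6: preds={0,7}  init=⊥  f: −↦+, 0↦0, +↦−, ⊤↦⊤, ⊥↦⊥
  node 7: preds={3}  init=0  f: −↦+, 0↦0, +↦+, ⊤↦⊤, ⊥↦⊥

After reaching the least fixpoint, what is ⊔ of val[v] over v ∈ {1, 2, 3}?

Worklist (17 pops):
  #1 pop 0: in=⊥ → ⊥ (no change)
  #2 pop 1: in=⊥ → ⊥ (no change)
  #3 pop 2: in=0 → 0 (was ⊥); enqueue []
  #4 pop 3: in=⊥ → ⊥ (no change)
  #5 pop 4: in=⊥ → + (no change)
  #6 pop 5: in=0 → 0 (was ⊥); enqueue [0,3]
  #7 pop 6: in=0 → 0 (was ⊥); enqueue [1,4,5]
  #8 pop 7: in=⊥ → 0 (no change)
  #9 pop 0: in=0 → 0 (was ⊥); enqueue [6]
  #10 pop 3: in=0 → 0 (was ⊥); enqueue [0,7]
  #11 pop 1: in=0 → 0 (was ⊥); enqueue [2]
  #12 pop 4: in=0 → ⊤ (was +); enqueue []
  #13 pop 5: in=0 → 0 (no change)
  #14 pop 6: in=0 → 0 (no change)
  #15 pop 0: in=0 → 0 (no change)
  #16 pop 7: in=0 → 0 (no change)
  #17 pop 2: in=0 → 0 (no change)

Fixpoint:
  val[0] = 0
  val[1] = 0
  val[2] = 0
  val[3] = 0
  val[4] = ⊤
  val[5] = 0
  val[6] = 0
  val[7] = 0

0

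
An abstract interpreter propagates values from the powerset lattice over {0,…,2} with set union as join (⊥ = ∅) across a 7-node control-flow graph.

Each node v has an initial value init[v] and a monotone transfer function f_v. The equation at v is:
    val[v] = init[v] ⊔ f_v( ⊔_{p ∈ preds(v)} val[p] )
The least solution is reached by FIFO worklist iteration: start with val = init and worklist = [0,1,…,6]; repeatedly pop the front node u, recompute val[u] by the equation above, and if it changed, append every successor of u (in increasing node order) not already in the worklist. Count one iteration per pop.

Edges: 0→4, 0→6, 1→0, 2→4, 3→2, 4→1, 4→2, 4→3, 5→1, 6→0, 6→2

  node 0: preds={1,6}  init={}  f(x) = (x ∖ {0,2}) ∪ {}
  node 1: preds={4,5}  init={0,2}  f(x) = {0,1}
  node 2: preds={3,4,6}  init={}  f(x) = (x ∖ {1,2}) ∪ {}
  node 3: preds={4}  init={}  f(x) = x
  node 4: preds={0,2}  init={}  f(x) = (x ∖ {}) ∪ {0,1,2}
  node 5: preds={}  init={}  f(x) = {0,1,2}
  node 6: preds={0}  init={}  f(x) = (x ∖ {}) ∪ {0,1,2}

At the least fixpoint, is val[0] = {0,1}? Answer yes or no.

no

Iteration log — 14 steps:
  step 1. node 0  ⊔preds={0,2}  new={}  stable
  step 2. node 1  ⊔preds={}  new={0,1,2}  old={0,2}  +wl: 0
  step 3. node 2  ⊔preds={}  new={}  stable
  step 4. node 3  ⊔preds={}  new={}  stable
  step 5. node 4  ⊔preds={}  new={0,1,2}  old={}  +wl: 1,2,3
  step 6. node 5  ⊔preds={}  new={0,1,2}  old={}  +wl: 
  step 7. node 6  ⊔preds={}  new={0,1,2}  old={}  +wl: 
  step 8. node 0  ⊔preds={0,1,2}  new={1}  old={}  +wl: 4,6
  step 9. node 1  ⊔preds={0,1,2}  new={0,1,2}  stable
  step 10. node 2  ⊔preds={0,1,2}  new={0}  old={}  +wl: 
  step 11. node 3  ⊔preds={0,1,2}  new={0,1,2}  old={}  +wl: 2
  step 12. node 4  ⊔preds={0,1}  new={0,1,2}  stable
  step 13. node 6  ⊔preds={1}  new={0,1,2}  stable
  step 14. node 2  ⊔preds={0,1,2}  new={0}  stable

Least fixpoint reached:
  node 0: {1}
  node 1: {0,1,2}
  node 2: {0}
  node 3: {0,1,2}
  node 4: {0,1,2}
  node 5: {0,1,2}
  node 6: {0,1,2}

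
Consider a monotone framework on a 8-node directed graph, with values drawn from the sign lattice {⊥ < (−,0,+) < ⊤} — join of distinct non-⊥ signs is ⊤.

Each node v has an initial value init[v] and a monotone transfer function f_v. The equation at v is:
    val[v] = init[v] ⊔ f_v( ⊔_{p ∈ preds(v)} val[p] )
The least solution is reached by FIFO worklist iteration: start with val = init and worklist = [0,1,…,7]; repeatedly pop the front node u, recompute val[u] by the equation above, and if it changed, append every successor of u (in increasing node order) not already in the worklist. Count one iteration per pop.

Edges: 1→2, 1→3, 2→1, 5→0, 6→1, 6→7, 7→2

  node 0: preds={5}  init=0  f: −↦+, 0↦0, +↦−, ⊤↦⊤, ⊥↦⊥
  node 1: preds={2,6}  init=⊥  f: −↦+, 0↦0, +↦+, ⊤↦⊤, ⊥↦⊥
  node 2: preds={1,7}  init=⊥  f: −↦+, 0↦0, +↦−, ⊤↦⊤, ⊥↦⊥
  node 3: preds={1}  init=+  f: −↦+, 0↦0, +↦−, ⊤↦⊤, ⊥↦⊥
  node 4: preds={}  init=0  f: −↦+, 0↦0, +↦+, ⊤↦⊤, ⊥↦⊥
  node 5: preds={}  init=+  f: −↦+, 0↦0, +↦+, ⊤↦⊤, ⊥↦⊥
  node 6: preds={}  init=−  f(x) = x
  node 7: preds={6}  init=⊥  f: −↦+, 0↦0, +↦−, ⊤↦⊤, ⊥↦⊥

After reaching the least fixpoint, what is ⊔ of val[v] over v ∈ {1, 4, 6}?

Worklist (10 pops):
  #1 pop 0: in=+ → ⊤ (was 0); enqueue []
  #2 pop 1: in=− → + (was ⊥); enqueue []
  #3 pop 2: in=+ → − (was ⊥); enqueue [1]
  #4 pop 3: in=+ → ⊤ (was +); enqueue []
  #5 pop 4: in=⊥ → 0 (no change)
  #6 pop 5: in=⊥ → + (no change)
  #7 pop 6: in=⊥ → − (no change)
  #8 pop 7: in=− → + (was ⊥); enqueue [2]
  #9 pop 1: in=− → + (no change)
  #10 pop 2: in=+ → − (no change)

Fixpoint:
  val[0] = ⊤
  val[1] = +
  val[2] = −
  val[3] = ⊤
  val[4] = 0
  val[5] = +
  val[6] = −
  val[7] = +

⊤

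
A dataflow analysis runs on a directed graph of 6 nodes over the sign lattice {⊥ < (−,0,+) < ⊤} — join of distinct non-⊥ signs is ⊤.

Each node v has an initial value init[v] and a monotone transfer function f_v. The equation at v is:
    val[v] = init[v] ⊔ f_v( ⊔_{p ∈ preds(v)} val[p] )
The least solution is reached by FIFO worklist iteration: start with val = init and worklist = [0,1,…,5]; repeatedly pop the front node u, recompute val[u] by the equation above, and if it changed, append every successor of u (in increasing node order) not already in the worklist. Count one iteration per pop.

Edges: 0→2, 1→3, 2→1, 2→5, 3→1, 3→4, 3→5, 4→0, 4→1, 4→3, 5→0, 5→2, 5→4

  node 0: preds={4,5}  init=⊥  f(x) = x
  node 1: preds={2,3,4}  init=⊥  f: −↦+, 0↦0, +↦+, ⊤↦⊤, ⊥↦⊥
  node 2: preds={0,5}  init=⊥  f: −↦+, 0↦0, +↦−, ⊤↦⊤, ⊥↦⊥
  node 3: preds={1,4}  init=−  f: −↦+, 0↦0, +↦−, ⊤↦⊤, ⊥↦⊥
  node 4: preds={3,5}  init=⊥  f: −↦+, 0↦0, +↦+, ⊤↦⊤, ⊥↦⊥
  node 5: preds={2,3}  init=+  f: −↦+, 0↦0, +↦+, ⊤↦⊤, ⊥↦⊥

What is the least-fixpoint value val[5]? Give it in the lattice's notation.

Iteration log — 16 steps:
  step 1. node 0  ⊔preds=+  new=+  old=⊥  +wl: 
  step 2. node 1  ⊔preds=−  new=+  old=⊥  +wl: 
  step 3. node 2  ⊔preds=+  new=−  old=⊥  +wl: 1
  step 4. node 3  ⊔preds=+  new=−  stable
  step 5. node 4  ⊔preds=⊤  new=⊤  old=⊥  +wl: 0,3
  step 6. node 5  ⊔preds=−  new=+  stable
  step 7. node 1  ⊔preds=⊤  new=⊤  old=+  +wl: 
  step 8. node 0  ⊔preds=⊤  new=⊤  old=+  +wl: 2
  step 9. node 3  ⊔preds=⊤  new=⊤  old=−  +wl: 1,4,5
  step 10. node 2  ⊔preds=⊤  new=⊤  old=−  +wl: 
  step 11. node 1  ⊔preds=⊤  new=⊤  stable
  step 12. node 4  ⊔preds=⊤  new=⊤  stable
  step 13. node 5  ⊔preds=⊤  new=⊤  old=+  +wl: 0,2,4
  step 14. node 0  ⊔preds=⊤  new=⊤  stable
  step 15. node 2  ⊔preds=⊤  new=⊤  stable
  step 16. node 4  ⊔preds=⊤  new=⊤  stable

Least fixpoint reached:
  node 0: ⊤
  node 1: ⊤
  node 2: ⊤
  node 3: ⊤
  node 4: ⊤
  node 5: ⊤

⊤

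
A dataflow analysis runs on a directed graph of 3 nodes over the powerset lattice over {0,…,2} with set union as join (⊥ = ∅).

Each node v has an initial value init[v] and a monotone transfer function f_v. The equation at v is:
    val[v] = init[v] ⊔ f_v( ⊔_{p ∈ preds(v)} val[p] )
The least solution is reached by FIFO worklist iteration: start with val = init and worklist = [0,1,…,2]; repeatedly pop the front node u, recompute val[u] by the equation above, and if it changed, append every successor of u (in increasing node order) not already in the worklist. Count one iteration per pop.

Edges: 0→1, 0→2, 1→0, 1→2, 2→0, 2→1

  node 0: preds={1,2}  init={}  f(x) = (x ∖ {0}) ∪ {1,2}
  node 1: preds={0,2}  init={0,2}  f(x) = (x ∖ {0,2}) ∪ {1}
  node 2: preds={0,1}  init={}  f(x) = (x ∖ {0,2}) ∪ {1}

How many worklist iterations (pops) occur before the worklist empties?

Worklist (5 pops):
  #1 pop 0: in={0,2} → {1,2} (was {}); enqueue []
  #2 pop 1: in={1,2} → {0,1,2} (was {0,2}); enqueue [0]
  #3 pop 2: in={0,1,2} → {1} (was {}); enqueue [1]
  #4 pop 0: in={0,1,2} → {1,2} (no change)
  #5 pop 1: in={1,2} → {0,1,2} (no change)

Fixpoint:
  val[0] = {1,2}
  val[1] = {0,1,2}
  val[2] = {1}

5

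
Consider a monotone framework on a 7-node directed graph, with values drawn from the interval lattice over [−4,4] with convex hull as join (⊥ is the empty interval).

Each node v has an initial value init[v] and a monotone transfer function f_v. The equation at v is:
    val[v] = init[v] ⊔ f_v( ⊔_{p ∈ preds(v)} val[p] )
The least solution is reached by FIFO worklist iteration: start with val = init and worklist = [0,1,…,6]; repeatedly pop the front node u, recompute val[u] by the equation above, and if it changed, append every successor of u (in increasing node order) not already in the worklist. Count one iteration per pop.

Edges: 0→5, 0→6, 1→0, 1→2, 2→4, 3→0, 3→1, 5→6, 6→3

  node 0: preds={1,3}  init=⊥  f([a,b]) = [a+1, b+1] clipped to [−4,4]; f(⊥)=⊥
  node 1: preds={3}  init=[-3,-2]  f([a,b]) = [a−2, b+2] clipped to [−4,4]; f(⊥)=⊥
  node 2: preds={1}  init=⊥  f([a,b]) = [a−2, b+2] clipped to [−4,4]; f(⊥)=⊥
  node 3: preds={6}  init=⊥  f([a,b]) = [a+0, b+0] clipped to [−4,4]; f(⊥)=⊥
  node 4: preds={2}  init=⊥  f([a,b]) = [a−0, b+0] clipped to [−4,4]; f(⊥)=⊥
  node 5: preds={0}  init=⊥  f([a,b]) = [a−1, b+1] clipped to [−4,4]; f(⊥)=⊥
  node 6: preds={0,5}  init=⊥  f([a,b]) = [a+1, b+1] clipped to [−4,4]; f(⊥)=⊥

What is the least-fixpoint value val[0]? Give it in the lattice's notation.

[-3,4]

Iteration log — 24 steps:
  step 1. node 0  ⊔preds=[-3,-2]  new=[-2,-1]  old=⊥  +wl: 
  step 2. node 1  ⊔preds=⊥  new=[-3,-2]  stable
  step 3. node 2  ⊔preds=[-3,-2]  new=[-4,0]  old=⊥  +wl: 
  step 4. node 3  ⊔preds=⊥  new=⊥  stable
  step 5. node 4  ⊔preds=[-4,0]  new=[-4,0]  old=⊥  +wl: 
  step 6. node 5  ⊔preds=[-2,-1]  new=[-3,0]  old=⊥  +wl: 
  step 7. node 6  ⊔preds=[-3,0]  new=[-2,1]  old=⊥  +wl: 3
  step 8. node 3  ⊔preds=[-2,1]  new=[-2,1]  old=⊥  +wl: 0,1
  step 9. node 0  ⊔preds=[-3,1]  new=[-2,2]  old=[-2,-1]  +wl: 5,6
  step 10. node 1  ⊔preds=[-2,1]  new=[-4,3]  old=[-3,-2]  +wl: 0,2
  step 11. node 5  ⊔preds=[-2,2]  new=[-3,3]  old=[-3,0]  +wl: 
  step 12. node 6  ⊔preds=[-3,3]  new=[-2,4]  old=[-2,1]  +wl: 3
  step 13. node 0  ⊔preds=[-4,3]  new=[-3,4]  old=[-2,2]  +wl: 5,6
  step 14. node 2  ⊔preds=[-4,3]  new=[-4,4]  old=[-4,0]  +wl: 4
  step 15. node 3  ⊔preds=[-2,4]  new=[-2,4]  old=[-2,1]  +wl: 0,1
  step 16. node 5  ⊔preds=[-3,4]  new=[-4,4]  old=[-3,3]  +wl: 
  step 17. node 6  ⊔preds=[-4,4]  new=[-3,4]  old=[-2,4]  +wl: 3
  step 18. node 4  ⊔preds=[-4,4]  new=[-4,4]  old=[-4,0]  +wl: 
  step 19. node 0  ⊔preds=[-4,4]  new=[-3,4]  stable
  step 20. node 1  ⊔preds=[-2,4]  new=[-4,4]  old=[-4,3]  +wl: 0,2
  step 21. node 3  ⊔preds=[-3,4]  new=[-3,4]  old=[-2,4]  +wl: 1
  step 22. node 0  ⊔preds=[-4,4]  new=[-3,4]  stable
  step 23. node 2  ⊔preds=[-4,4]  new=[-4,4]  stable
  step 24. node 1  ⊔preds=[-3,4]  new=[-4,4]  stable

Least fixpoint reached:
  node 0: [-3,4]
  node 1: [-4,4]
  node 2: [-4,4]
  node 3: [-3,4]
  node 4: [-4,4]
  node 5: [-4,4]
  node 6: [-3,4]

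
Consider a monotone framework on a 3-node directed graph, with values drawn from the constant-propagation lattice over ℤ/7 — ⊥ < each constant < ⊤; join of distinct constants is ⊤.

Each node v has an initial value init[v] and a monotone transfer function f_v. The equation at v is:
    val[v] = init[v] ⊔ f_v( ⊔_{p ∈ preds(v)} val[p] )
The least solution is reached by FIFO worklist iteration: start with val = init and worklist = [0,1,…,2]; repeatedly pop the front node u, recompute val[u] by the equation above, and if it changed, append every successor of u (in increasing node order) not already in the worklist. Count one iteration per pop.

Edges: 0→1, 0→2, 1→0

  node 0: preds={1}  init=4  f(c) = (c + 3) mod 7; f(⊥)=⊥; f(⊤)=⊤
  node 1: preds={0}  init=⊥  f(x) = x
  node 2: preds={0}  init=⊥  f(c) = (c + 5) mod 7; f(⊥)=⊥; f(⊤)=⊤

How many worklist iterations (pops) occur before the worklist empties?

7

Iteration log — 7 steps:
  step 1. node 0  ⊔preds=⊥  new=4  stable
  step 2. node 1  ⊔preds=4  new=4  old=⊥  +wl: 0
  step 3. node 2  ⊔preds=4  new=2  old=⊥  +wl: 
  step 4. node 0  ⊔preds=4  new=⊤  old=4  +wl: 1,2
  step 5. node 1  ⊔preds=⊤  new=⊤  old=4  +wl: 0
  step 6. node 2  ⊔preds=⊤  new=⊤  old=2  +wl: 
  step 7. node 0  ⊔preds=⊤  new=⊤  stable

Least fixpoint reached:
  node 0: ⊤
  node 1: ⊤
  node 2: ⊤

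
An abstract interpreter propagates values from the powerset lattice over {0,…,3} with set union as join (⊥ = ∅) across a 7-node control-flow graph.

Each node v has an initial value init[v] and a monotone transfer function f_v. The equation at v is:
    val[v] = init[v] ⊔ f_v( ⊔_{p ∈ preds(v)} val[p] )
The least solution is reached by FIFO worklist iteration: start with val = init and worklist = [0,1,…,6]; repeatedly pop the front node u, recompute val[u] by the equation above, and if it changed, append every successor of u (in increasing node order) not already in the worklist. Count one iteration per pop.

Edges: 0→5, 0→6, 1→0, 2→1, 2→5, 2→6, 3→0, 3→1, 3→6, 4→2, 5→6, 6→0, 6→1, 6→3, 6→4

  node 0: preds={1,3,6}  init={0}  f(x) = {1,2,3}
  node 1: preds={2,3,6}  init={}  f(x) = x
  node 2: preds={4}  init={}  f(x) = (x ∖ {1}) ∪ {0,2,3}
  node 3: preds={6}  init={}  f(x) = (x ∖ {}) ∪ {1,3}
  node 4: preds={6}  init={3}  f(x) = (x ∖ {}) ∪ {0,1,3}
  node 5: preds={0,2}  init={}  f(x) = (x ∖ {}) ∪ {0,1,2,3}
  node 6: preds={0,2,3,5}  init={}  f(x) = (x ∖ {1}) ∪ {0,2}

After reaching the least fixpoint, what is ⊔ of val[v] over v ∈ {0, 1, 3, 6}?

{0,1,2,3}

Trace (16 dequeues):
  [1] u=0 | in {} | out {0,1,2,3} | prev {0} | push {}
  [2] u=1 | in {} | out {} | ==
  [3] u=2 | in {3} | out {0,2,3} | prev {} | push {1}
  [4] u=3 | in {} | out {1,3} | prev {} | push {0}
  [5] u=4 | in {} | out {0,1,3} | prev {3} | push {2}
  [6] u=5 | in {0,1,2,3} | out {0,1,2,3} | prev {} | push {}
  [7] u=6 | in {0,1,2,3} | out {0,2,3} | prev {} | push {3,4}
  [8] u=1 | in {0,1,2,3} | out {0,1,2,3} | prev {} | push {}
  [9] u=0 | in {0,1,2,3} | out {0,1,2,3} | ==
  [10] u=2 | in {0,1,3} | out {0,2,3} | ==
  [11] u=3 | in {0,2,3} | out {0,1,2,3} | prev {1,3} | push {0,1,6}
  [12] u=4 | in {0,2,3} | out {0,1,2,3} | prev {0,1,3} | push {2}
  [13] u=0 | in {0,1,2,3} | out {0,1,2,3} | ==
  [14] u=1 | in {0,1,2,3} | out {0,1,2,3} | ==
  [15] u=6 | in {0,1,2,3} | out {0,2,3} | ==
  [16] u=2 | in {0,1,2,3} | out {0,2,3} | ==

Converged values:
  [0] {0,1,2,3}
  [1] {0,1,2,3}
  [2] {0,2,3}
  [3] {0,1,2,3}
  [4] {0,1,2,3}
  [5] {0,1,2,3}
  [6] {0,2,3}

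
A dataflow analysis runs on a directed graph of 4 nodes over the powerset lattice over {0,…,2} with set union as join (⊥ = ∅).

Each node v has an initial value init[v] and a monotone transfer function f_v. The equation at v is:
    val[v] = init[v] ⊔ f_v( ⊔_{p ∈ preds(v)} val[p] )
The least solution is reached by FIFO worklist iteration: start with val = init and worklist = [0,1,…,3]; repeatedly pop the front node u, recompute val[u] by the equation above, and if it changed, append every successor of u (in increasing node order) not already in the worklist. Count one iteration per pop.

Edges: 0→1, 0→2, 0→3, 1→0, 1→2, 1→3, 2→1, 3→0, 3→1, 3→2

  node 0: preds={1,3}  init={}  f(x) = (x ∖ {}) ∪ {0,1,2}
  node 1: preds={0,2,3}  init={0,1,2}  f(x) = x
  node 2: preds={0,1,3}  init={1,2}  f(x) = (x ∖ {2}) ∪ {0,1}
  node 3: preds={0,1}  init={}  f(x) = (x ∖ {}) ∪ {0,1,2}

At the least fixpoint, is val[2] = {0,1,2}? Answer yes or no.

Iteration log — 7 steps:
  step 1. node 0  ⊔preds={0,1,2}  new={0,1,2}  old={}  +wl: 
  step 2. node 1  ⊔preds={0,1,2}  new={0,1,2}  stable
  step 3. node 2  ⊔preds={0,1,2}  new={0,1,2}  old={1,2}  +wl: 1
  step 4. node 3  ⊔preds={0,1,2}  new={0,1,2}  old={}  +wl: 0,2
  step 5. node 1  ⊔preds={0,1,2}  new={0,1,2}  stable
  step 6. node 0  ⊔preds={0,1,2}  new={0,1,2}  stable
  step 7. node 2  ⊔preds={0,1,2}  new={0,1,2}  stable

Least fixpoint reached:
  node 0: {0,1,2}
  node 1: {0,1,2}
  node 2: {0,1,2}
  node 3: {0,1,2}

yes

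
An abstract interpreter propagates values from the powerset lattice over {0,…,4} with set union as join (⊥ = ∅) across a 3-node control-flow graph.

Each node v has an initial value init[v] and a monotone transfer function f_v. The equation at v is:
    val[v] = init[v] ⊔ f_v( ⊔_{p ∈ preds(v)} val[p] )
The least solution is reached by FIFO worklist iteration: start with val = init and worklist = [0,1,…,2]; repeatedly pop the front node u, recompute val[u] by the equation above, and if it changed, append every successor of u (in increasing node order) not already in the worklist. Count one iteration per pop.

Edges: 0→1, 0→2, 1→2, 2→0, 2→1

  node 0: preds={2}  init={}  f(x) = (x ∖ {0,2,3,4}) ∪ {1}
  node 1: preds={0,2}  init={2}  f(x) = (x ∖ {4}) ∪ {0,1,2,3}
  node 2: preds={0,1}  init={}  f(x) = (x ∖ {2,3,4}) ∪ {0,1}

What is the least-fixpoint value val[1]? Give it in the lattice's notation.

Trace (5 dequeues):
  [1] u=0 | in {} | out {1} | prev {} | push {}
  [2] u=1 | in {1} | out {0,1,2,3} | prev {2} | push {}
  [3] u=2 | in {0,1,2,3} | out {0,1} | prev {} | push {0,1}
  [4] u=0 | in {0,1} | out {1} | ==
  [5] u=1 | in {0,1} | out {0,1,2,3} | ==

Converged values:
  [0] {1}
  [1] {0,1,2,3}
  [2] {0,1}

{0,1,2,3}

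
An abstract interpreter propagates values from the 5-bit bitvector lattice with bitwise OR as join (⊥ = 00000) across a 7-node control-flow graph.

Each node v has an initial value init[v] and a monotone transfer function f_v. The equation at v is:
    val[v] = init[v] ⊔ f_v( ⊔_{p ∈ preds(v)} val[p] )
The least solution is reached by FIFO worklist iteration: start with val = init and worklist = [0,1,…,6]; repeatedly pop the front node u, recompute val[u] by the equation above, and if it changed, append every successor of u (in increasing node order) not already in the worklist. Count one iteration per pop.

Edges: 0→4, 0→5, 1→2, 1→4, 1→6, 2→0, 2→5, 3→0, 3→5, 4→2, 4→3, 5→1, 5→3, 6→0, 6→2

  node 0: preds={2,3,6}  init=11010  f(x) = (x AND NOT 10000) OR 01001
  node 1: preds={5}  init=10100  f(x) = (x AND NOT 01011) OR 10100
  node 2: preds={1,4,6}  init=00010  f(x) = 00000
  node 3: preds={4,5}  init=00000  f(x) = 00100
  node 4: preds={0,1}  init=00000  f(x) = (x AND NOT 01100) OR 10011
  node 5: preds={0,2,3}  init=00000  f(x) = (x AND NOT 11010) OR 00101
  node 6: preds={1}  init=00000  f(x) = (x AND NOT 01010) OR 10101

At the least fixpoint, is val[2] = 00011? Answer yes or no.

no

Trace (13 dequeues):
  [1] u=0 | in 00010 | out 11011 | prev 11010 | push {}
  [2] u=1 | in 00000 | out 10100 | ==
  [3] u=2 | in 10100 | out 00010 | ==
  [4] u=3 | in 00000 | out 00100 | prev 00000 | push {0}
  [5] u=4 | in 11111 | out 10011 | prev 00000 | push {2,3}
  [6] u=5 | in 11111 | out 00101 | prev 00000 | push {1}
  [7] u=6 | in 10100 | out 10101 | prev 00000 | push {}
  [8] u=0 | in 10111 | out 11111 | prev 11011 | push {4,5}
  [9] u=2 | in 10111 | out 00010 | ==
  [10] u=3 | in 10111 | out 00100 | ==
  [11] u=1 | in 00101 | out 10100 | ==
  [12] u=4 | in 11111 | out 10011 | ==
  [13] u=5 | in 11111 | out 00101 | ==

Converged values:
  [0] 11111
  [1] 10100
  [2] 00010
  [3] 00100
  [4] 10011
  [5] 00101
  [6] 10101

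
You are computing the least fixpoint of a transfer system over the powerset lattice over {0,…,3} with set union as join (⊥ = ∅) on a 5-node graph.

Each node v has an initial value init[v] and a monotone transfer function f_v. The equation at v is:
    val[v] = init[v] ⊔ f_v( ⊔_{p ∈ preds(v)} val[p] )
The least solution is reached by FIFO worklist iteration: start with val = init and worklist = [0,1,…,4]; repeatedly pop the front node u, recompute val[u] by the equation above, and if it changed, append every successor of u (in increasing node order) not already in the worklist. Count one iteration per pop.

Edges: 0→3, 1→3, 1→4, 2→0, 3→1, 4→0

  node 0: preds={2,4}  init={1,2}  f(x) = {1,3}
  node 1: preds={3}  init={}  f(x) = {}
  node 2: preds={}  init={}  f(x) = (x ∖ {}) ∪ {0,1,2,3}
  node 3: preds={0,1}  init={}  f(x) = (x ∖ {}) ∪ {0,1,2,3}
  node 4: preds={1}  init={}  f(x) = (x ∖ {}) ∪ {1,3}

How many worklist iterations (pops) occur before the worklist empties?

Worklist (7 pops):
  #1 pop 0: in={} → {1,2,3} (was {1,2}); enqueue []
  #2 pop 1: in={} → {} (no change)
  #3 pop 2: in={} → {0,1,2,3} (was {}); enqueue [0]
  #4 pop 3: in={1,2,3} → {0,1,2,3} (was {}); enqueue [1]
  #5 pop 4: in={} → {1,3} (was {}); enqueue []
  #6 pop 0: in={0,1,2,3} → {1,2,3} (no change)
  #7 pop 1: in={0,1,2,3} → {} (no change)

Fixpoint:
  val[0] = {1,2,3}
  val[1] = {}
  val[2] = {0,1,2,3}
  val[3] = {0,1,2,3}
  val[4] = {1,3}

7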